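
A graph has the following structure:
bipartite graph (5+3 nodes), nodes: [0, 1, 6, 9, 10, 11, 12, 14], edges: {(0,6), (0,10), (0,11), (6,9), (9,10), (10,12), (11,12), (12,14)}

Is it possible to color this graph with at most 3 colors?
A valid 3-coloring: color 1: [1, 6, 10, 11, 14]; color 2: [0, 9, 12].
(χ(G) = 2 ≤ 3.)

Yes, G is 3-colorable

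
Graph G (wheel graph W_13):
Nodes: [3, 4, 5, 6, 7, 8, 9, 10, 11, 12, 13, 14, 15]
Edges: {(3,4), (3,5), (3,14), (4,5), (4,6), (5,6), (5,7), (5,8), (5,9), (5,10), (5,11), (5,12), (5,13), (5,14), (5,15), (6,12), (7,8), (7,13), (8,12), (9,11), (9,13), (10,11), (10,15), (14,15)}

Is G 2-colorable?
No, G is not 2-colorable

The clique on vertices [3, 4, 5] has size 3 > 2, so it alone needs 3 colors.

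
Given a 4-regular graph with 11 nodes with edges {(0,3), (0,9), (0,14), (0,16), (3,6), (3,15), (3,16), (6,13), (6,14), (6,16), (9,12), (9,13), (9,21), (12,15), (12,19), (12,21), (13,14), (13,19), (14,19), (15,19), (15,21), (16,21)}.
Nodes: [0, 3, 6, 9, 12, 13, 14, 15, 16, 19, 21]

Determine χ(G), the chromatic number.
χ(G) = 3

Clique number ω(G) = 3 (lower bound: χ ≥ ω).
The clique on [0, 3, 16] has size 3, forcing χ ≥ 3, and the coloring below uses 3 colors, so χ(G) = 3.
A valid 3-coloring: color 1: [3, 12, 13]; color 2: [9, 14, 15, 16]; color 3: [0, 6, 19, 21].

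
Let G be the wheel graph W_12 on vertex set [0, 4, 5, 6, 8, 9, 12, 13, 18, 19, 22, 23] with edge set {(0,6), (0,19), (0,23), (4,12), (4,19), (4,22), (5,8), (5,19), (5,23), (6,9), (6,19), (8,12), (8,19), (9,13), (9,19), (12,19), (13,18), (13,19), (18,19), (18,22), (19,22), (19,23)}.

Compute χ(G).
χ(G) = 4

Clique number ω(G) = 3 (lower bound: χ ≥ ω).
Odd cycle [23, 0, 6, 9, 13, 18, 22, 4, 12, 8, 5] needs 3 colors (χ ≥ 3).
Vertex 19 is adjacent to every vertex of [0, 4, 5, 6, 8, 9, 12, 13, 18, 22, 23], which already need 3 colors among themselves, so 19 needs a new color (χ ≥ 4).
The coloring below uses 4 colors, so χ(G) = 4.
A valid 4-coloring: color 1: [19]; color 2: [6, 8, 13, 22, 23]; color 3: [0, 4, 5, 9, 18]; color 4: [12].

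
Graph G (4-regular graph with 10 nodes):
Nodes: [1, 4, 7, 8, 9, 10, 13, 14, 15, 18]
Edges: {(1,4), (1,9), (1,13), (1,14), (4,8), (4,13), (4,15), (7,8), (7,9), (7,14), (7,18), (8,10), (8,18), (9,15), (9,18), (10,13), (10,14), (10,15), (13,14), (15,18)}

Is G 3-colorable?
Suppose a proper 3-coloring c exists. The clique [1, 4, 13] takes 3 distinct colors; by symmetry let c(1) = 1, c(4) = 2, c(13) = 3.
- Vertex 14: neighbors [1, 13] already have colors [1, 3] ⇒ c(14) = 2.
- Vertex 10: neighbors [14, 13] already have colors [2, 3] ⇒ c(10) = 1.
- Vertex 8: neighbors [10, 4] already have colors [1, 2] ⇒ c(8) = 3.
- Vertex 7: neighbors [14, 8] already have colors [2, 3] ⇒ c(7) = 1.
- Vertex 15: neighbors [10, 4] already have colors [1, 2] ⇒ c(15) = 3.
- Vertex 9: neighbors [1, 15] already have colors [1, 3] ⇒ c(9) = 2.
- Vertex 18: neighbors [7, 9, 8] already have colors [1, 2, 3] — all 3 colors blocked. Contradiction.
The forced assignments end in a contradiction, so G has no proper 3-coloring (χ ≥ 4).

No, G is not 3-colorable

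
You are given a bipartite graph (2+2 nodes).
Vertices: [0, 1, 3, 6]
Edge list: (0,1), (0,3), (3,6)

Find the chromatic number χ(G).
Clique number ω(G) = 2 (lower bound: χ ≥ ω).
The graph is bipartite (no odd cycle), so 2 colors suffice: χ(G) = 2.
A valid 2-coloring: color 1: [0, 6]; color 2: [1, 3].

χ(G) = 2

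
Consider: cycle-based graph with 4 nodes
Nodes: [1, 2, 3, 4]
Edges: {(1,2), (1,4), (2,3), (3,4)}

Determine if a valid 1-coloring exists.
No, G is not 1-colorable

Edge (1,2) forces its endpoints to differ, so 1 color is not enough.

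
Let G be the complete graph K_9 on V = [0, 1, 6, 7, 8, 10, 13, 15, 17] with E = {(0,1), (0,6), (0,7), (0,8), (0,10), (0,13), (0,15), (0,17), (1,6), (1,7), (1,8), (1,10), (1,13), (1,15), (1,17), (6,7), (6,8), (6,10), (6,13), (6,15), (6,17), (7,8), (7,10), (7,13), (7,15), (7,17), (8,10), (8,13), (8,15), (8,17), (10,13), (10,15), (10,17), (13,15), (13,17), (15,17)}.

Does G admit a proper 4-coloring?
The clique on vertices [0, 1, 6, 7, 8, 10, 13, 15, 17] has size 9 > 4, so it alone needs 9 colors.

No, G is not 4-colorable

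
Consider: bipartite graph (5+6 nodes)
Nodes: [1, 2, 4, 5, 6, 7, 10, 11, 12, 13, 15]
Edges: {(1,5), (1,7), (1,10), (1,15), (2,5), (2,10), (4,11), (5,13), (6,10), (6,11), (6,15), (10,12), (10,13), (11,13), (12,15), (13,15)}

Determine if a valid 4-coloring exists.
A valid 4-coloring: color 1: [5, 7, 10, 11, 15]; color 2: [1, 2, 4, 6, 12, 13].
(χ(G) = 2 ≤ 4.)

Yes, G is 4-colorable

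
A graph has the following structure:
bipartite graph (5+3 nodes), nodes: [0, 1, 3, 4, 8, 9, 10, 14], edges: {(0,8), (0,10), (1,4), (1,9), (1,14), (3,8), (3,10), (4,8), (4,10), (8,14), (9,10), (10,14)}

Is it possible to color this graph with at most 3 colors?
A valid 3-coloring: color 1: [1, 8, 10]; color 2: [0, 3, 4, 9, 14].
(χ(G) = 2 ≤ 3.)

Yes, G is 3-colorable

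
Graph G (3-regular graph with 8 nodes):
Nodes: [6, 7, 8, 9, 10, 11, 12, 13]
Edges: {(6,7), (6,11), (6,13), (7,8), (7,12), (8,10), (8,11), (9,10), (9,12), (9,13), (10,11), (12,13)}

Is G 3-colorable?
A valid 3-coloring: color 1: [7, 9, 11]; color 2: [6, 10, 12]; color 3: [8, 13].
(χ(G) = 3 ≤ 3.)

Yes, G is 3-colorable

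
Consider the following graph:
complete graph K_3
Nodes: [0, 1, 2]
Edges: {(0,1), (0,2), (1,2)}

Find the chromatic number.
χ(G) = 3

Clique number ω(G) = 3 (lower bound: χ ≥ ω).
The clique on [0, 1, 2] has size 3, forcing χ ≥ 3, and the coloring below uses 3 colors, so χ(G) = 3.
A valid 3-coloring: color 1: [0]; color 2: [2]; color 3: [1].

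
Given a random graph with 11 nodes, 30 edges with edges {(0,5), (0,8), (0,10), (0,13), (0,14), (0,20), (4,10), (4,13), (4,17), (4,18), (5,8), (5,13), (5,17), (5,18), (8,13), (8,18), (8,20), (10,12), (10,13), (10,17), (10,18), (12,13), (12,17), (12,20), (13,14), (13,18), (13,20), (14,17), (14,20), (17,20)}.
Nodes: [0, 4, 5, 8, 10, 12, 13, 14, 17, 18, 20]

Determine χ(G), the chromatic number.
χ(G) = 4

Clique number ω(G) = 4 (lower bound: χ ≥ ω).
The clique on [0, 8, 13, 20] has size 4, forcing χ ≥ 4, and the coloring below uses 4 colors, so χ(G) = 4.
A valid 4-coloring: color 1: [13, 17]; color 2: [5, 10, 20]; color 3: [0, 12, 18]; color 4: [4, 8, 14].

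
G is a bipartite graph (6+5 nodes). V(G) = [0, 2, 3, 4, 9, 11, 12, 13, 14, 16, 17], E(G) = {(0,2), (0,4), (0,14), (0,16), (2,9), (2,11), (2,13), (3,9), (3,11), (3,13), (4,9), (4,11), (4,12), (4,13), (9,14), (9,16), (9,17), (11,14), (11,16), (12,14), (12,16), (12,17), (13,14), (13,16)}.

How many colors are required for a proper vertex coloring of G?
χ(G) = 2

Clique number ω(G) = 2 (lower bound: χ ≥ ω).
The graph is bipartite (no odd cycle), so 2 colors suffice: χ(G) = 2.
A valid 2-coloring: color 1: [0, 9, 11, 12, 13]; color 2: [2, 3, 4, 14, 16, 17].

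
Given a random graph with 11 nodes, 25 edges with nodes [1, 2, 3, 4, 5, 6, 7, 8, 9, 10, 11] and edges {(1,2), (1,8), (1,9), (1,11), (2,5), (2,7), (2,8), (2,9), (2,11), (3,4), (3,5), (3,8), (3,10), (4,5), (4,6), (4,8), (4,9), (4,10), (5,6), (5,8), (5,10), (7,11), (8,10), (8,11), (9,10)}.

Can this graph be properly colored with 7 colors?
A valid 7-coloring: color 1: [6, 7, 8, 9]; color 2: [1, 5]; color 3: [2, 4]; color 4: [10, 11]; color 5: [3].
(χ(G) = 5 ≤ 7.)

Yes, G is 7-colorable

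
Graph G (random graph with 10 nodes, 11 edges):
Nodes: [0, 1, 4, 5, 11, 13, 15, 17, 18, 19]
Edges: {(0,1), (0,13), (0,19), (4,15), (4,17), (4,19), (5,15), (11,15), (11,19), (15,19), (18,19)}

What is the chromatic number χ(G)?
χ(G) = 3

Clique number ω(G) = 3 (lower bound: χ ≥ ω).
The clique on [11, 15, 19] has size 3, forcing χ ≥ 3, and the coloring below uses 3 colors, so χ(G) = 3.
A valid 3-coloring: color 1: [1, 5, 13, 17, 19]; color 2: [0, 15, 18]; color 3: [4, 11].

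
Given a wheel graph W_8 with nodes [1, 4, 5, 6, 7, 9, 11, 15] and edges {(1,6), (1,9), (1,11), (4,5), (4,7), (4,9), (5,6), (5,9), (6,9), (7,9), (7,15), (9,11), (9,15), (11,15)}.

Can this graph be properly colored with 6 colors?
Yes, G is 6-colorable

A valid 6-coloring: color 1: [9]; color 2: [1, 5, 15]; color 3: [4, 6, 11]; color 4: [7].
(χ(G) = 4 ≤ 6.)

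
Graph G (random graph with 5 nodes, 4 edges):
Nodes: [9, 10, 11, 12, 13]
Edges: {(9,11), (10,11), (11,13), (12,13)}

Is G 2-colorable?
Yes, G is 2-colorable

A valid 2-coloring: color 1: [11, 12]; color 2: [9, 10, 13].
(χ(G) = 2 ≤ 2.)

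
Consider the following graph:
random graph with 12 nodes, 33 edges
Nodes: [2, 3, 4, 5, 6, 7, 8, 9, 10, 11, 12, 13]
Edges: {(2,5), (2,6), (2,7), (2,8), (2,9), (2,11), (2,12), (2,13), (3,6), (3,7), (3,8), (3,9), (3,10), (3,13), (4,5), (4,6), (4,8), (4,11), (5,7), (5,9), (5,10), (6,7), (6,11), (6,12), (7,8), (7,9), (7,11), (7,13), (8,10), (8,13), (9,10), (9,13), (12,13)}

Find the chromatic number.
χ(G) = 4

Clique number ω(G) = 4 (lower bound: χ ≥ ω).
The clique on [2, 7, 8, 13] has size 4, forcing χ ≥ 4, and the coloring below uses 4 colors, so χ(G) = 4.
A valid 4-coloring: color 1: [2, 3, 4]; color 2: [7, 10, 12]; color 3: [5, 6, 13]; color 4: [8, 9, 11].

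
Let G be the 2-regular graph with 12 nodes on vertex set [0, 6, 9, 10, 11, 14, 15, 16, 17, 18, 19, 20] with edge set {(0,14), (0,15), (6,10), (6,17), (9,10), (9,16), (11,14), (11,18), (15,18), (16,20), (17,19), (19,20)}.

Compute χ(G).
χ(G) = 3

Clique number ω(G) = 2 (lower bound: χ ≥ ω).
Odd cycle [14, 0, 15, 18, 11] needs 3 colors (χ ≥ 3).
The coloring below uses 3 colors, so χ(G) = 3.
A valid 3-coloring: color 1: [9, 14, 17, 18, 20]; color 2: [0, 10, 11, 16, 19]; color 3: [6, 15].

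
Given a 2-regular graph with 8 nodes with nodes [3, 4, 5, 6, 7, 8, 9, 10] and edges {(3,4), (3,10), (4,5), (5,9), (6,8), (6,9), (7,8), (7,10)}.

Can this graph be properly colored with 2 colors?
A valid 2-coloring: color 1: [4, 8, 9, 10]; color 2: [3, 5, 6, 7].
(χ(G) = 2 ≤ 2.)

Yes, G is 2-colorable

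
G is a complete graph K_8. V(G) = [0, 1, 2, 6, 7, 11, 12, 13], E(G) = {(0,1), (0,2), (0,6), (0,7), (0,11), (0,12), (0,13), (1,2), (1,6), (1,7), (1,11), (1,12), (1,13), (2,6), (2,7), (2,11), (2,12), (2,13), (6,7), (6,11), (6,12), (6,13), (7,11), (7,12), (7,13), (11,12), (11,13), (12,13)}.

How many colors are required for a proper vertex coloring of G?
Clique number ω(G) = 8 (lower bound: χ ≥ ω).
The clique on [0, 1, 2, 6, 7, 11, 12, 13] has size 8, forcing χ ≥ 8, and the coloring below uses 8 colors, so χ(G) = 8.
A valid 8-coloring: color 1: [12]; color 2: [0]; color 3: [2]; color 4: [13]; color 5: [11]; color 6: [1]; color 7: [6]; color 8: [7].

χ(G) = 8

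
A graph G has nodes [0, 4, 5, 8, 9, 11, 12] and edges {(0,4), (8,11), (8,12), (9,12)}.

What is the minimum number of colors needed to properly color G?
χ(G) = 2

Clique number ω(G) = 2 (lower bound: χ ≥ ω).
The graph is bipartite (no odd cycle), so 2 colors suffice: χ(G) = 2.
A valid 2-coloring: color 1: [4, 5, 8, 9]; color 2: [0, 11, 12].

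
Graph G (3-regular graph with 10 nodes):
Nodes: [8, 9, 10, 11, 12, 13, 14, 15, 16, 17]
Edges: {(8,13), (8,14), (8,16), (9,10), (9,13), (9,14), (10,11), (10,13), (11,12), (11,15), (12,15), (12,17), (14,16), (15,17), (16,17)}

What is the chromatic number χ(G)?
χ(G) = 3

Clique number ω(G) = 3 (lower bound: χ ≥ ω).
The clique on [8, 14, 16] has size 3, forcing χ ≥ 3, and the coloring below uses 3 colors, so χ(G) = 3.
A valid 3-coloring: color 1: [11, 13, 14, 17]; color 2: [10, 15, 16]; color 3: [8, 9, 12].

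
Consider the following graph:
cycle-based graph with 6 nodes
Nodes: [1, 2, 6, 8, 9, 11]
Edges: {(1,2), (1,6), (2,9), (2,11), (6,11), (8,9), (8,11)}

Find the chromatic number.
Clique number ω(G) = 2 (lower bound: χ ≥ ω).
The graph is bipartite (no odd cycle), so 2 colors suffice: χ(G) = 2.
A valid 2-coloring: color 1: [2, 6, 8]; color 2: [1, 9, 11].

χ(G) = 2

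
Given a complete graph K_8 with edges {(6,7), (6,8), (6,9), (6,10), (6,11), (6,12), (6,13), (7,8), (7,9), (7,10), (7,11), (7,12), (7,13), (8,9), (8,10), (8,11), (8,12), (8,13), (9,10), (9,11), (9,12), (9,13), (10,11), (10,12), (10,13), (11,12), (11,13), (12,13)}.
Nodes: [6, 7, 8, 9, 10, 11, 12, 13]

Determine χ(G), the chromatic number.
Clique number ω(G) = 8 (lower bound: χ ≥ ω).
The clique on [6, 7, 8, 9, 10, 11, 12, 13] has size 8, forcing χ ≥ 8, and the coloring below uses 8 colors, so χ(G) = 8.
A valid 8-coloring: color 1: [6]; color 2: [10]; color 3: [8]; color 4: [9]; color 5: [13]; color 6: [11]; color 7: [12]; color 8: [7].

χ(G) = 8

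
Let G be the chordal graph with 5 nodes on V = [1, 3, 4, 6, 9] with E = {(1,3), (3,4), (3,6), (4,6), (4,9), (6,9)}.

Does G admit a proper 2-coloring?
No, G is not 2-colorable

The clique on vertices [4, 6, 9] has size 3 > 2, so it alone needs 3 colors.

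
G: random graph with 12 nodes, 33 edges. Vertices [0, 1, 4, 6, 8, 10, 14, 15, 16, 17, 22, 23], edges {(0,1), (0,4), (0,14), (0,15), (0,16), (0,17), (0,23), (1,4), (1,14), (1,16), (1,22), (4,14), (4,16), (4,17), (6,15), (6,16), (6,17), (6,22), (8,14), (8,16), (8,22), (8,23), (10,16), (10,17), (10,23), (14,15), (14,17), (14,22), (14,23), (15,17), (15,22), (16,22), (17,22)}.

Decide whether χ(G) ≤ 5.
A valid 5-coloring: color 1: [6, 10, 14]; color 2: [0, 22]; color 3: [16, 17, 23]; color 4: [4, 8, 15]; color 5: [1].
(χ(G) = 5 ≤ 5.)

Yes, G is 5-colorable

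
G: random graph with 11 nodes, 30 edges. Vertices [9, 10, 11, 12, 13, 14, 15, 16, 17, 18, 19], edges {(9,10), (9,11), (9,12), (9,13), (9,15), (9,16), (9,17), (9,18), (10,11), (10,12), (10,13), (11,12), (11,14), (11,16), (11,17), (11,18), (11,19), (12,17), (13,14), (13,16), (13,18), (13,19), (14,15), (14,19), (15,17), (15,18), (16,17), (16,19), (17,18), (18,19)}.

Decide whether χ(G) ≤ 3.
The clique on vertices [9, 11, 16, 17] has size 4 > 3, so it alone needs 4 colors.

No, G is not 3-colorable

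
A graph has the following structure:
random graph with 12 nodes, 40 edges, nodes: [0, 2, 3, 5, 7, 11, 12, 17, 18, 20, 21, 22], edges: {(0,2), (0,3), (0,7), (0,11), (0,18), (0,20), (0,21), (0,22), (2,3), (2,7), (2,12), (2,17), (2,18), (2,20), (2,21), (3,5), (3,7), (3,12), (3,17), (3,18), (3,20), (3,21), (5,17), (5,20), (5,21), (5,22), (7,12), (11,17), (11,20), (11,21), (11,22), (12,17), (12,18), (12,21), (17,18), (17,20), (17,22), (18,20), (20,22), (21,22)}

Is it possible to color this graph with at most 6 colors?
A valid 6-coloring: color 1: [3, 22]; color 2: [0, 17]; color 3: [12, 20]; color 4: [2, 5, 11]; color 5: [7, 18, 21].
(χ(G) = 5 ≤ 6.)

Yes, G is 6-colorable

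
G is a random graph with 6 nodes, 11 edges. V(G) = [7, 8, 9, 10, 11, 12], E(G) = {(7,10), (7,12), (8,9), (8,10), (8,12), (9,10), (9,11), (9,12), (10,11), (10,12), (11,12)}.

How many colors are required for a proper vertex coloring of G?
Clique number ω(G) = 4 (lower bound: χ ≥ ω).
The clique on [8, 9, 10, 12] has size 4, forcing χ ≥ 4, and the coloring below uses 4 colors, so χ(G) = 4.
A valid 4-coloring: color 1: [10]; color 2: [12]; color 3: [7, 9]; color 4: [8, 11].

χ(G) = 4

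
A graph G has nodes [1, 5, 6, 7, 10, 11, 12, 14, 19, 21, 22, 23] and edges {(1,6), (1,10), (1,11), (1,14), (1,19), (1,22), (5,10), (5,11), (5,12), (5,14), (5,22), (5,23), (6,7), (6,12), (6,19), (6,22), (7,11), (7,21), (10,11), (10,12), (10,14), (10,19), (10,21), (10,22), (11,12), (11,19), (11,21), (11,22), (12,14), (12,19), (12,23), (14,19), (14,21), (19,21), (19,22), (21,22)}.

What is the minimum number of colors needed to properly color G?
Clique number ω(G) = 5 (lower bound: χ ≥ ω).
The clique on [1, 10, 11, 19, 22] has size 5, forcing χ ≥ 5, and the coloring below uses 5 colors, so χ(G) = 5.
A valid 5-coloring: color 1: [6, 11, 14, 23]; color 2: [7, 10]; color 3: [5, 19]; color 4: [12, 22]; color 5: [1, 21].

χ(G) = 5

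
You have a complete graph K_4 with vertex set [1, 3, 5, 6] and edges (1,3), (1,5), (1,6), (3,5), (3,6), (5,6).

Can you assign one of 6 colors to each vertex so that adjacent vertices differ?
Yes, G is 6-colorable

A valid 6-coloring: color 1: [5]; color 2: [3]; color 3: [6]; color 4: [1].
(χ(G) = 4 ≤ 6.)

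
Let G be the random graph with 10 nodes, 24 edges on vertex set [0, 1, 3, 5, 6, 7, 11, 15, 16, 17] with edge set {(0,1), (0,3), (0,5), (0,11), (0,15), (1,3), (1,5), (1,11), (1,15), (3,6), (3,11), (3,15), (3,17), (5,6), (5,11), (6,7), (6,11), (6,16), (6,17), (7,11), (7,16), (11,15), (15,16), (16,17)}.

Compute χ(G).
Clique number ω(G) = 5 (lower bound: χ ≥ ω).
The clique on [0, 1, 3, 11, 15] has size 5, forcing χ ≥ 5, and the coloring below uses 5 colors, so χ(G) = 5.
A valid 5-coloring: color 1: [11, 16]; color 2: [0, 6]; color 3: [3, 5, 7]; color 4: [1, 17]; color 5: [15].

χ(G) = 5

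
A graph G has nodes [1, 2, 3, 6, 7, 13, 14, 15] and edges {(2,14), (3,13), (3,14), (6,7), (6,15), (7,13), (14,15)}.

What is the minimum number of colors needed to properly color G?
Clique number ω(G) = 2 (lower bound: χ ≥ ω).
The graph is bipartite (no odd cycle), so 2 colors suffice: χ(G) = 2.
A valid 2-coloring: color 1: [1, 6, 13, 14]; color 2: [2, 3, 7, 15].

χ(G) = 2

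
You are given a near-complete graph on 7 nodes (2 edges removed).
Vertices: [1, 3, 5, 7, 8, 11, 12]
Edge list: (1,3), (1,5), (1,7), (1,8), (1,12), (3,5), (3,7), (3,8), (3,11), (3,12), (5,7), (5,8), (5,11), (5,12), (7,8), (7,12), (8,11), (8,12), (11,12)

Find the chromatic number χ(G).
Clique number ω(G) = 6 (lower bound: χ ≥ ω).
The clique on [1, 3, 5, 7, 8, 12] has size 6, forcing χ ≥ 6, and the coloring below uses 6 colors, so χ(G) = 6.
A valid 6-coloring: color 1: [8]; color 2: [12]; color 3: [3]; color 4: [5]; color 5: [7, 11]; color 6: [1].

χ(G) = 6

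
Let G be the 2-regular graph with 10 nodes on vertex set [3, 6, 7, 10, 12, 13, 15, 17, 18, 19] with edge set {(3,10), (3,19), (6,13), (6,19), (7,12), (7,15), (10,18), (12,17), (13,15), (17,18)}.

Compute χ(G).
Clique number ω(G) = 2 (lower bound: χ ≥ ω).
The graph is bipartite (no odd cycle), so 2 colors suffice: χ(G) = 2.
A valid 2-coloring: color 1: [7, 10, 13, 17, 19]; color 2: [3, 6, 12, 15, 18].

χ(G) = 2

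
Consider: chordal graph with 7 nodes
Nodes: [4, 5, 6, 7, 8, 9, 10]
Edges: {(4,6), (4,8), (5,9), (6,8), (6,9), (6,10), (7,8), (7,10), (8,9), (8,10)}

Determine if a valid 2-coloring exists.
The clique on vertices [6, 8, 9] has size 3 > 2, so it alone needs 3 colors.

No, G is not 2-colorable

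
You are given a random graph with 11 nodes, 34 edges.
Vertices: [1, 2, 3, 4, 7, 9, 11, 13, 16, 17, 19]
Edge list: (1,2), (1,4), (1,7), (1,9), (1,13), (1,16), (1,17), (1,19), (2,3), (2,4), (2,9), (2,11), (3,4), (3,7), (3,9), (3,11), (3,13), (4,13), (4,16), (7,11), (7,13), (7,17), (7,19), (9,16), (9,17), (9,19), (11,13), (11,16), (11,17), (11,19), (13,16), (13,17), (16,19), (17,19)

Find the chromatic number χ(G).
Clique number ω(G) = 4 (lower bound: χ ≥ ω).
The clique on [7, 11, 17, 19] has size 4, forcing χ ≥ 4, and the coloring below uses 4 colors, so χ(G) = 4.
A valid 4-coloring: color 1: [1, 11]; color 2: [2, 13, 19]; color 3: [3, 16, 17]; color 4: [4, 7, 9].

χ(G) = 4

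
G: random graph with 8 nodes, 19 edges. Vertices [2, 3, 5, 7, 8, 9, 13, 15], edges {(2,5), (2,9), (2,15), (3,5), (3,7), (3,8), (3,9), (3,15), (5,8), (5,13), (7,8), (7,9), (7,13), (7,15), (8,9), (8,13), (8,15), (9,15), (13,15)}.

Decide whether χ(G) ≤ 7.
A valid 7-coloring: color 1: [2, 8]; color 2: [5, 15]; color 3: [3, 13]; color 4: [9]; color 5: [7].
(χ(G) = 5 ≤ 7.)

Yes, G is 7-colorable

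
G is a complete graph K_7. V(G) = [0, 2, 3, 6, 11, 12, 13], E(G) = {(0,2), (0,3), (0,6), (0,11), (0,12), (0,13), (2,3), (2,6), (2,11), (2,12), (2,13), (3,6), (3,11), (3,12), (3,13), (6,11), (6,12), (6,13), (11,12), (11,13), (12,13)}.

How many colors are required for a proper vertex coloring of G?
χ(G) = 7

Clique number ω(G) = 7 (lower bound: χ ≥ ω).
The clique on [0, 2, 3, 6, 11, 12, 13] has size 7, forcing χ ≥ 7, and the coloring below uses 7 colors, so χ(G) = 7.
A valid 7-coloring: color 1: [11]; color 2: [12]; color 3: [6]; color 4: [2]; color 5: [13]; color 6: [3]; color 7: [0].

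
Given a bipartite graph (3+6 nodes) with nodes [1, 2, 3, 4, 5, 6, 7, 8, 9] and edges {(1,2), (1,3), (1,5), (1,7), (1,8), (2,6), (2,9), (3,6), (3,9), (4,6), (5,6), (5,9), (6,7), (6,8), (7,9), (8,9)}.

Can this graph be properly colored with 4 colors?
Yes, G is 4-colorable

A valid 4-coloring: color 1: [1, 6, 9]; color 2: [2, 3, 4, 5, 7, 8].
(χ(G) = 2 ≤ 4.)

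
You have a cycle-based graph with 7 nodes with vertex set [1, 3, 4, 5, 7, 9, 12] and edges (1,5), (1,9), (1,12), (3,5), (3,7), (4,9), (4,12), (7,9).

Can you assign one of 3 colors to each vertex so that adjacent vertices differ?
A valid 3-coloring: color 1: [3, 9, 12]; color 2: [1, 4, 7]; color 3: [5].
(χ(G) = 3 ≤ 3.)

Yes, G is 3-colorable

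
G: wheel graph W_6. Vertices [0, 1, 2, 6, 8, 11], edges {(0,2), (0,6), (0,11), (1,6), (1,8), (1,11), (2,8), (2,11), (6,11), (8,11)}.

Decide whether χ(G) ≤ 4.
A valid 4-coloring: color 1: [11]; color 2: [2, 6]; color 3: [0, 1]; color 4: [8].
(χ(G) = 4 ≤ 4.)

Yes, G is 4-colorable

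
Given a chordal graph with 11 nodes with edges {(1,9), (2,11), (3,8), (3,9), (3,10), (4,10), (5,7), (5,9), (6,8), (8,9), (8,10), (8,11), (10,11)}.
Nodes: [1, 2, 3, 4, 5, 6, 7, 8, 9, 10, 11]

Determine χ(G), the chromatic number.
χ(G) = 3

Clique number ω(G) = 3 (lower bound: χ ≥ ω).
The clique on [8, 10, 11] has size 3, forcing χ ≥ 3, and the coloring below uses 3 colors, so χ(G) = 3.
A valid 3-coloring: color 1: [1, 2, 4, 5, 8]; color 2: [6, 7, 9, 10]; color 3: [3, 11].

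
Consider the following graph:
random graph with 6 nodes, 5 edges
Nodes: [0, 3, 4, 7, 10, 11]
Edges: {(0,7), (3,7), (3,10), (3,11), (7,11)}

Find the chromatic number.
Clique number ω(G) = 3 (lower bound: χ ≥ ω).
The clique on [3, 7, 11] has size 3, forcing χ ≥ 3, and the coloring below uses 3 colors, so χ(G) = 3.
A valid 3-coloring: color 1: [0, 3, 4]; color 2: [7, 10]; color 3: [11].

χ(G) = 3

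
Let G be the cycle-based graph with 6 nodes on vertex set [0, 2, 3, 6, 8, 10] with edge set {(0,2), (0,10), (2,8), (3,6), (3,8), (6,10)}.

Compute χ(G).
Clique number ω(G) = 2 (lower bound: χ ≥ ω).
The graph is bipartite (no odd cycle), so 2 colors suffice: χ(G) = 2.
A valid 2-coloring: color 1: [2, 3, 10]; color 2: [0, 6, 8].

χ(G) = 2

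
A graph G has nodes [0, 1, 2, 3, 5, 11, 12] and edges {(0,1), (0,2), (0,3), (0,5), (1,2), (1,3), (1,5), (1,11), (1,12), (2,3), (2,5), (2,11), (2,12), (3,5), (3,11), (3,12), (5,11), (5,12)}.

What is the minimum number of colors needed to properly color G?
Clique number ω(G) = 5 (lower bound: χ ≥ ω).
The clique on [0, 1, 2, 3, 5] has size 5, forcing χ ≥ 5, and the coloring below uses 5 colors, so χ(G) = 5.
A valid 5-coloring: color 1: [5]; color 2: [3]; color 3: [2]; color 4: [1]; color 5: [0, 11, 12].

χ(G) = 5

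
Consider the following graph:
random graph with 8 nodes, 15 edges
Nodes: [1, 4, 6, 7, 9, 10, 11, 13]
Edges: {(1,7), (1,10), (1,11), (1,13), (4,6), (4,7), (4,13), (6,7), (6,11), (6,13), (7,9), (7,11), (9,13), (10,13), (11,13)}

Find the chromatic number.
χ(G) = 3

Clique number ω(G) = 3 (lower bound: χ ≥ ω).
The clique on [1, 10, 13] has size 3, forcing χ ≥ 3, and the coloring below uses 3 colors, so χ(G) = 3.
A valid 3-coloring: color 1: [7, 13]; color 2: [1, 6, 9]; color 3: [4, 10, 11].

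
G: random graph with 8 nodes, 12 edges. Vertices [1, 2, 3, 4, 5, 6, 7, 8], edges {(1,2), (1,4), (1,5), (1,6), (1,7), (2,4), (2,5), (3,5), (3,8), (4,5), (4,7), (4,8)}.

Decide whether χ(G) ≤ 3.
The clique on vertices [1, 2, 4, 5] has size 4 > 3, so it alone needs 4 colors.

No, G is not 3-colorable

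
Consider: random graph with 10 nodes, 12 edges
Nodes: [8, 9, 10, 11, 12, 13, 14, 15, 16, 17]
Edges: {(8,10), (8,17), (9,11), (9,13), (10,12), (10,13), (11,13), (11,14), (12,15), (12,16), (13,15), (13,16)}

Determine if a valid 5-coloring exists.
A valid 5-coloring: color 1: [8, 12, 13, 14]; color 2: [10, 11, 15, 16, 17]; color 3: [9].
(χ(G) = 3 ≤ 5.)

Yes, G is 5-colorable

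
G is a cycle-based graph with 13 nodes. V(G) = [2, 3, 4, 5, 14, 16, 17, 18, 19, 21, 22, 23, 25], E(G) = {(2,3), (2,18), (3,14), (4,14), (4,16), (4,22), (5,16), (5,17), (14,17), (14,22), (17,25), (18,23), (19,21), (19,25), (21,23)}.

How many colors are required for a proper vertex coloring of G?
χ(G) = 3

Clique number ω(G) = 3 (lower bound: χ ≥ ω).
The clique on [4, 14, 22] has size 3, forcing χ ≥ 3, and the coloring below uses 3 colors, so χ(G) = 3.
A valid 3-coloring: color 1: [14, 16, 18, 21, 25]; color 2: [2, 4, 17, 19, 23]; color 3: [3, 5, 22].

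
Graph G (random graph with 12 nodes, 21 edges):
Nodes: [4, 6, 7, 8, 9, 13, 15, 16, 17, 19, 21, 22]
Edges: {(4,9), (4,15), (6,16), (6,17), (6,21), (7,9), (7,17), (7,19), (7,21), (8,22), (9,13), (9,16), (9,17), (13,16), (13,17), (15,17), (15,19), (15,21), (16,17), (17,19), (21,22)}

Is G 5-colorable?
Yes, G is 5-colorable

A valid 5-coloring: color 1: [4, 8, 17, 21]; color 2: [6, 9, 19, 22]; color 3: [7, 15, 16]; color 4: [13].
(χ(G) = 4 ≤ 5.)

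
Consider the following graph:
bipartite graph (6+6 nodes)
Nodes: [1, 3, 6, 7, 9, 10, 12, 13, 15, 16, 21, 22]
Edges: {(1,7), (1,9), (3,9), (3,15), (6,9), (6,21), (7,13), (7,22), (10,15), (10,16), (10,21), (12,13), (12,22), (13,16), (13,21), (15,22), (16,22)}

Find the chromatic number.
χ(G) = 2

Clique number ω(G) = 2 (lower bound: χ ≥ ω).
The graph is bipartite (no odd cycle), so 2 colors suffice: χ(G) = 2.
A valid 2-coloring: color 1: [1, 3, 6, 10, 13, 22]; color 2: [7, 9, 12, 15, 16, 21].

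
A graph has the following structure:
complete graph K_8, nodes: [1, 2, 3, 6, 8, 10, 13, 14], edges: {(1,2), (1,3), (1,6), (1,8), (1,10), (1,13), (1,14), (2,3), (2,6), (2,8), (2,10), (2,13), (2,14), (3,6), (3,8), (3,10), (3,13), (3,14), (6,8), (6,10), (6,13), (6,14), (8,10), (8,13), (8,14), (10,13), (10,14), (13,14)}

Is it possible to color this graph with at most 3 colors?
No, G is not 3-colorable

The clique on vertices [1, 2, 3, 6, 8, 10, 13, 14] has size 8 > 3, so it alone needs 8 colors.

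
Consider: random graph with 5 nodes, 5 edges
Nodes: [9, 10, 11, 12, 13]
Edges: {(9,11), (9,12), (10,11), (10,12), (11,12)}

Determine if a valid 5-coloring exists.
A valid 5-coloring: color 1: [12, 13]; color 2: [11]; color 3: [9, 10].
(χ(G) = 3 ≤ 5.)

Yes, G is 5-colorable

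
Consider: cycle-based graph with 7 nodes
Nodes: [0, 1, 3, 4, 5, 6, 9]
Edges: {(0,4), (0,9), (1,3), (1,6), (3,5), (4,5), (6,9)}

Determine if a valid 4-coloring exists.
Yes, G is 4-colorable

A valid 4-coloring: color 1: [3, 4, 6]; color 2: [0, 1, 5]; color 3: [9].
(χ(G) = 3 ≤ 4.)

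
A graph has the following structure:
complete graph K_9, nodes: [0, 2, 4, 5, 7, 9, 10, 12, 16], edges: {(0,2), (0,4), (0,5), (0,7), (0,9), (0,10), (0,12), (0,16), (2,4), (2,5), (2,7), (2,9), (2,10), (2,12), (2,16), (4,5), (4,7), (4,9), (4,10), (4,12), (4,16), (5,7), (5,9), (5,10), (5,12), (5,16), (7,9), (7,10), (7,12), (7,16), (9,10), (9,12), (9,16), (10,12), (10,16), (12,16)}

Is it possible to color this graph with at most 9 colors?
Yes, G is 9-colorable

A valid 9-coloring: color 1: [7]; color 2: [5]; color 3: [12]; color 4: [2]; color 5: [10]; color 6: [0]; color 7: [4]; color 8: [16]; color 9: [9].
(χ(G) = 9 ≤ 9.)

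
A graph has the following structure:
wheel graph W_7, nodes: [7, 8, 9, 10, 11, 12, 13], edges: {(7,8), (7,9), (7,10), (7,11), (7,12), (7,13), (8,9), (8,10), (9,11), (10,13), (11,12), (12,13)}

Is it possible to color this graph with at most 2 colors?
The clique on vertices [7, 8, 9] has size 3 > 2, so it alone needs 3 colors.

No, G is not 2-colorable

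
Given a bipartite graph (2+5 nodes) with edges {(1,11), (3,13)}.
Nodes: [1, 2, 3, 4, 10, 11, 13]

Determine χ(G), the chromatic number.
Clique number ω(G) = 2 (lower bound: χ ≥ ω).
The graph is bipartite (no odd cycle), so 2 colors suffice: χ(G) = 2.
A valid 2-coloring: color 1: [1, 2, 3, 4, 10]; color 2: [11, 13].

χ(G) = 2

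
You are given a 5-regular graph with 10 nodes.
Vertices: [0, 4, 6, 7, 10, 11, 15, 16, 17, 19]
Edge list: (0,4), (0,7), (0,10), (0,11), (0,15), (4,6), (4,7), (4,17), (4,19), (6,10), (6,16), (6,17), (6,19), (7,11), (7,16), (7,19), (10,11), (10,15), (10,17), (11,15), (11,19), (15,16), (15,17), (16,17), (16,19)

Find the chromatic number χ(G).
Clique number ω(G) = 4 (lower bound: χ ≥ ω).
The clique on [0, 10, 11, 15] has size 4, forcing χ ≥ 4, and the coloring below uses 4 colors, so χ(G) = 4.
A valid 4-coloring: color 1: [4, 11, 16]; color 2: [6, 7, 15]; color 3: [0, 17, 19]; color 4: [10].

χ(G) = 4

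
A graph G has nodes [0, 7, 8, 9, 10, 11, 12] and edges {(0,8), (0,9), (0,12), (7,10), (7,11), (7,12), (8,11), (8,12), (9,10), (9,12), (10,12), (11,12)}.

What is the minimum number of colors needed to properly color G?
Clique number ω(G) = 3 (lower bound: χ ≥ ω).
The clique on [0, 8, 12] has size 3, forcing χ ≥ 3, and the coloring below uses 3 colors, so χ(G) = 3.
A valid 3-coloring: color 1: [12]; color 2: [7, 8, 9]; color 3: [0, 10, 11].

χ(G) = 3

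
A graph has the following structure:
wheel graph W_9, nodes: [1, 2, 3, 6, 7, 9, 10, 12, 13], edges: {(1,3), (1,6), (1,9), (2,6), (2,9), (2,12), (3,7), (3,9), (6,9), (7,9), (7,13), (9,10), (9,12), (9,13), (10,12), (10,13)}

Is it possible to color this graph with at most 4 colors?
Yes, G is 4-colorable

A valid 4-coloring: color 1: [9]; color 2: [3, 6, 12, 13]; color 3: [1, 2, 7, 10].
(χ(G) = 3 ≤ 4.)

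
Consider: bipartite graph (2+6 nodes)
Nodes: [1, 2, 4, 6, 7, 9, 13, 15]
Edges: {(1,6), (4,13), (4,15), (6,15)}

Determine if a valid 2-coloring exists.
A valid 2-coloring: color 1: [2, 4, 6, 7, 9]; color 2: [1, 13, 15].
(χ(G) = 2 ≤ 2.)

Yes, G is 2-colorable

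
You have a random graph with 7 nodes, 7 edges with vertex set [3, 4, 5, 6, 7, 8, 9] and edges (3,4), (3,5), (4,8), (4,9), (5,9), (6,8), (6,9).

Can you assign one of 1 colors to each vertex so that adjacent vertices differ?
No, G is not 1-colorable

Edge (4,8) forces its endpoints to differ, so 1 color is not enough.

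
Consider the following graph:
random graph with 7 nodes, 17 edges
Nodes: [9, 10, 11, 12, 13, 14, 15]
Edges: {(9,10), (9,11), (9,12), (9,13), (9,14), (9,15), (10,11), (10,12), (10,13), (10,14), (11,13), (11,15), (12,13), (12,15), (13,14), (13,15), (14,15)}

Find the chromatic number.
Clique number ω(G) = 4 (lower bound: χ ≥ ω).
The clique on [9, 10, 11, 13] has size 4, forcing χ ≥ 4, and the coloring below uses 4 colors, so χ(G) = 4.
A valid 4-coloring: color 1: [13]; color 2: [9]; color 3: [10, 15]; color 4: [11, 12, 14].

χ(G) = 4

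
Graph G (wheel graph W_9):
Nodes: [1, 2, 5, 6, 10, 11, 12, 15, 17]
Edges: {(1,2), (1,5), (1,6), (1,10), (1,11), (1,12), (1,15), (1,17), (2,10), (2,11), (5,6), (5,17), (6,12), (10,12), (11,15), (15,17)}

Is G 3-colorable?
A valid 3-coloring: color 1: [1]; color 2: [6, 10, 11, 17]; color 3: [2, 5, 12, 15].
(χ(G) = 3 ≤ 3.)

Yes, G is 3-colorable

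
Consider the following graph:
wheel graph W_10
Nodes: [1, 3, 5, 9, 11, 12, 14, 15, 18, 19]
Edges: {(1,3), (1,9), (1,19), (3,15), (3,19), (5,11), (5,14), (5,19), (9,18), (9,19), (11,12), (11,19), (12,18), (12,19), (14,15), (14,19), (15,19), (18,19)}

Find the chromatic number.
Clique number ω(G) = 3 (lower bound: χ ≥ ω).
Odd cycle [5, 11, 12, 18, 9, 1, 3, 15, 14] needs 3 colors (χ ≥ 3).
Vertex 19 is adjacent to every vertex of [1, 3, 5, 9, 11, 12, 14, 15, 18], which already need 3 colors among themselves, so 19 needs a new color (χ ≥ 4).
The coloring below uses 4 colors, so χ(G) = 4.
A valid 4-coloring: color 1: [19]; color 2: [5, 9, 12, 15]; color 3: [1, 11, 14, 18]; color 4: [3].

χ(G) = 4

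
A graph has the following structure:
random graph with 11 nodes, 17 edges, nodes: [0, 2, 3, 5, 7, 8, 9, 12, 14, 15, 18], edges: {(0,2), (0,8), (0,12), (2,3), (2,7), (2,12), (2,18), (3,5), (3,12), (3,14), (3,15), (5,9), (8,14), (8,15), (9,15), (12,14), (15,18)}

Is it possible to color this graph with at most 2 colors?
The clique on vertices [0, 2, 12] has size 3 > 2, so it alone needs 3 colors.

No, G is not 2-colorable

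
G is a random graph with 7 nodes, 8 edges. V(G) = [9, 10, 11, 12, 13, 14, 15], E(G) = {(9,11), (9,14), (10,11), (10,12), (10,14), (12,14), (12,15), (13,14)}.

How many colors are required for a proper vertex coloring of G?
χ(G) = 3

Clique number ω(G) = 3 (lower bound: χ ≥ ω).
The clique on [10, 12, 14] has size 3, forcing χ ≥ 3, and the coloring below uses 3 colors, so χ(G) = 3.
A valid 3-coloring: color 1: [11, 14, 15]; color 2: [9, 10, 13]; color 3: [12].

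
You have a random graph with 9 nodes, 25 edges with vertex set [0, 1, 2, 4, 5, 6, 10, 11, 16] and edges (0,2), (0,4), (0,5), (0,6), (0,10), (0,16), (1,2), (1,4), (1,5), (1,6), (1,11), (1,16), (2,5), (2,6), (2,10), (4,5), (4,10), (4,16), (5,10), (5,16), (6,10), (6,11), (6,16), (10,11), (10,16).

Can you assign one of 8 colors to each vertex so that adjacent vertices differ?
A valid 8-coloring: color 1: [1, 10]; color 2: [0, 11]; color 3: [5, 6]; color 4: [2, 16]; color 5: [4].
(χ(G) = 5 ≤ 8.)

Yes, G is 8-colorable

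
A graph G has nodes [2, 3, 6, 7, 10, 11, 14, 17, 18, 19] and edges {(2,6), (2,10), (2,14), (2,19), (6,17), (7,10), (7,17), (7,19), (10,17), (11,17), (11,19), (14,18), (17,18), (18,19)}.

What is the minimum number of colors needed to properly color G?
χ(G) = 3

Clique number ω(G) = 3 (lower bound: χ ≥ ω).
The clique on [7, 10, 17] has size 3, forcing χ ≥ 3, and the coloring below uses 3 colors, so χ(G) = 3.
A valid 3-coloring: color 1: [2, 3, 17]; color 2: [6, 7, 11, 18]; color 3: [10, 14, 19].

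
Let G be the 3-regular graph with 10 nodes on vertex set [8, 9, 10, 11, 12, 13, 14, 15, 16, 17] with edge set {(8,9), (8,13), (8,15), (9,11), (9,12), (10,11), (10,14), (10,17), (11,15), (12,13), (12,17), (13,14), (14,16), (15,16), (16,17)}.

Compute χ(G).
χ(G) = 3

Clique number ω(G) = 2 (lower bound: χ ≥ ω).
Odd cycle [16, 14, 13, 8, 9, 11, 15] needs 3 colors (χ ≥ 3).
The coloring below uses 3 colors, so χ(G) = 3.
A valid 3-coloring: color 1: [8, 11, 12, 16]; color 2: [9, 10, 13, 15]; color 3: [14, 17].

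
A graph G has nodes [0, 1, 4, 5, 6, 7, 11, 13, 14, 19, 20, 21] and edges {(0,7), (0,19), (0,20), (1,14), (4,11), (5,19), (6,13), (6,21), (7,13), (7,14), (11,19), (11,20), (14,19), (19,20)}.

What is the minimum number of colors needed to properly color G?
χ(G) = 3

Clique number ω(G) = 3 (lower bound: χ ≥ ω).
The clique on [0, 19, 20] has size 3, forcing χ ≥ 3, and the coloring below uses 3 colors, so χ(G) = 3.
A valid 3-coloring: color 1: [1, 4, 6, 7, 19]; color 2: [5, 13, 14, 20, 21]; color 3: [0, 11].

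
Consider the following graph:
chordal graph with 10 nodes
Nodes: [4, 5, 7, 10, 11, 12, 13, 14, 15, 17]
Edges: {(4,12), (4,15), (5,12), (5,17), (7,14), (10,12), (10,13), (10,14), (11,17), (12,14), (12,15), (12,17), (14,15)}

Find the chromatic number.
Clique number ω(G) = 3 (lower bound: χ ≥ ω).
The clique on [5, 12, 17] has size 3, forcing χ ≥ 3, and the coloring below uses 3 colors, so χ(G) = 3.
A valid 3-coloring: color 1: [7, 11, 12, 13]; color 2: [4, 14, 17]; color 3: [5, 10, 15].

χ(G) = 3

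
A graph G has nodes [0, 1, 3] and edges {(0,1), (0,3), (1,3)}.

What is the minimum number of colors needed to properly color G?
χ(G) = 3

Clique number ω(G) = 3 (lower bound: χ ≥ ω).
The clique on [0, 1, 3] has size 3, forcing χ ≥ 3, and the coloring below uses 3 colors, so χ(G) = 3.
A valid 3-coloring: color 1: [0]; color 2: [3]; color 3: [1].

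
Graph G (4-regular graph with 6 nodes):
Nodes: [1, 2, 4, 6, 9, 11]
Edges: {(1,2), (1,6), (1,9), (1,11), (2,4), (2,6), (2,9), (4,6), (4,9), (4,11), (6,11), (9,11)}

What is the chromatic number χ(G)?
Clique number ω(G) = 3 (lower bound: χ ≥ ω).
The clique on [1, 2, 9] has size 3, forcing χ ≥ 3, and the coloring below uses 3 colors, so χ(G) = 3.
A valid 3-coloring: color 1: [6, 9]; color 2: [1, 4]; color 3: [2, 11].

χ(G) = 3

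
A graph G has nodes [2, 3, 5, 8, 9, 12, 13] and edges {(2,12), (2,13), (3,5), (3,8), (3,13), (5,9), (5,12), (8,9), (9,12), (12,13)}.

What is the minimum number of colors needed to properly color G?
Clique number ω(G) = 3 (lower bound: χ ≥ ω).
The clique on [5, 9, 12] has size 3, forcing χ ≥ 3, and the coloring below uses 3 colors, so χ(G) = 3.
A valid 3-coloring: color 1: [8, 12]; color 2: [5, 13]; color 3: [2, 3, 9].

χ(G) = 3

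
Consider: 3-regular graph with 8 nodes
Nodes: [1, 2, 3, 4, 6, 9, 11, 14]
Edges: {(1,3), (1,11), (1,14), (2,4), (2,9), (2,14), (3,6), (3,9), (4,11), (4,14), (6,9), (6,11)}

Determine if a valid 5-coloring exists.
A valid 5-coloring: color 1: [2, 3, 11]; color 2: [1, 4, 6]; color 3: [9, 14].
(χ(G) = 3 ≤ 5.)

Yes, G is 5-colorable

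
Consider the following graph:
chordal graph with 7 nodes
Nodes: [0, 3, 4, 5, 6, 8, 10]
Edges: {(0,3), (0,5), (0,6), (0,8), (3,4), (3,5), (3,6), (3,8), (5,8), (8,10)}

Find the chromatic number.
Clique number ω(G) = 4 (lower bound: χ ≥ ω).
The clique on [0, 3, 5, 8] has size 4, forcing χ ≥ 4, and the coloring below uses 4 colors, so χ(G) = 4.
A valid 4-coloring: color 1: [3, 10]; color 2: [0, 4]; color 3: [6, 8]; color 4: [5].

χ(G) = 4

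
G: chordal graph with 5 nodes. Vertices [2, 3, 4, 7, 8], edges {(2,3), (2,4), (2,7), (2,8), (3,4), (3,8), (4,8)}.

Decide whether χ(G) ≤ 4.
Yes, G is 4-colorable

A valid 4-coloring: color 1: [2]; color 2: [7, 8]; color 3: [4]; color 4: [3].
(χ(G) = 4 ≤ 4.)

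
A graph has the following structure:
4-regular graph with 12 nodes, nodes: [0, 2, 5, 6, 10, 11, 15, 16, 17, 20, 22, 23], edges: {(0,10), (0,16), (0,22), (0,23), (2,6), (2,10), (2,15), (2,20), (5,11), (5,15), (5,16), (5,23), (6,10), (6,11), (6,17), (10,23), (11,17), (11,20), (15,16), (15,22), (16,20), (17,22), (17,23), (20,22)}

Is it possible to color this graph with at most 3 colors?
A valid 3-coloring: color 1: [10, 11, 16, 22]; color 2: [0, 2, 5, 17]; color 3: [6, 15, 20, 23].
(χ(G) = 3 ≤ 3.)

Yes, G is 3-colorable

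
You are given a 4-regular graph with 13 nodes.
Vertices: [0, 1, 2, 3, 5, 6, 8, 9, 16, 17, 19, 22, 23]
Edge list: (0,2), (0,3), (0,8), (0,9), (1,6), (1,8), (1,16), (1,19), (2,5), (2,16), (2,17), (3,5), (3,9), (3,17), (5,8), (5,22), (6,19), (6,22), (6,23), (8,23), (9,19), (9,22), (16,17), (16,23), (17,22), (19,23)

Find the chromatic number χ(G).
χ(G) = 3

Clique number ω(G) = 3 (lower bound: χ ≥ ω).
The clique on [0, 3, 9] has size 3, forcing χ ≥ 3, and the coloring below uses 3 colors, so χ(G) = 3.
A valid 3-coloring: color 1: [0, 1, 5, 17, 23]; color 2: [2, 6, 8, 9]; color 3: [3, 16, 19, 22].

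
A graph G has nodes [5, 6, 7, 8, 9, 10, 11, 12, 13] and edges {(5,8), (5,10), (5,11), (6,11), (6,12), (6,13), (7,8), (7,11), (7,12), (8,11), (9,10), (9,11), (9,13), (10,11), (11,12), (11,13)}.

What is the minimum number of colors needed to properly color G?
Clique number ω(G) = 3 (lower bound: χ ≥ ω).
The clique on [5, 8, 11] has size 3, forcing χ ≥ 3, and the coloring below uses 3 colors, so χ(G) = 3.
A valid 3-coloring: color 1: [11]; color 2: [5, 6, 7, 9]; color 3: [8, 10, 12, 13].

χ(G) = 3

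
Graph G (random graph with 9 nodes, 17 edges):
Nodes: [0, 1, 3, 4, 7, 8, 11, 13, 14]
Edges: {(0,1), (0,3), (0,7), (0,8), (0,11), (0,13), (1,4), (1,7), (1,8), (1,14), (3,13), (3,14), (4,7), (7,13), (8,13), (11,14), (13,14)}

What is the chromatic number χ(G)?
Clique number ω(G) = 3 (lower bound: χ ≥ ω).
The clique on [0, 1, 8] has size 3, forcing χ ≥ 3, and the coloring below uses 3 colors, so χ(G) = 3.
A valid 3-coloring: color 1: [0, 4, 14]; color 2: [1, 11, 13]; color 3: [3, 7, 8].

χ(G) = 3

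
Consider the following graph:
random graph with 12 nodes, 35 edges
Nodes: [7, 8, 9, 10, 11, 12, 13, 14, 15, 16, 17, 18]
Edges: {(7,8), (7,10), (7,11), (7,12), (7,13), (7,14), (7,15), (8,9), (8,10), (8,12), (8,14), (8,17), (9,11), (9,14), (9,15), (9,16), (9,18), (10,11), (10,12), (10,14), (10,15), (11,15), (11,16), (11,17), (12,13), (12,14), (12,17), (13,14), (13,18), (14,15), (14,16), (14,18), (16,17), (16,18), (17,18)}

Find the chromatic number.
χ(G) = 5

Clique number ω(G) = 5 (lower bound: χ ≥ ω).
The clique on [7, 8, 10, 12, 14] has size 5, forcing χ ≥ 5, and the coloring below uses 5 colors, so χ(G) = 5.
A valid 5-coloring: color 1: [11, 14]; color 2: [7, 9, 17]; color 3: [10, 13, 16]; color 4: [8, 15, 18]; color 5: [12].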